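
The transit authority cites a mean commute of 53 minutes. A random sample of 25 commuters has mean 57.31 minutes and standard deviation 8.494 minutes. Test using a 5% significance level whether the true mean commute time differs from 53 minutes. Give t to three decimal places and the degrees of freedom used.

H0: μ = 53; H1: μ ≠ 53 (one-sample t-test, two-sided).
t = (x̄ − μ₀)/(s/√n) = (57.31 − 53)/(8.494/√25) = 2.537
df = n − 1 = 24
Two-sided p-value ≈ 0.0181
Since p ≈ 0.0181 < α = 0.05, reject H0; the data support H1.

t = 2.537, df = 24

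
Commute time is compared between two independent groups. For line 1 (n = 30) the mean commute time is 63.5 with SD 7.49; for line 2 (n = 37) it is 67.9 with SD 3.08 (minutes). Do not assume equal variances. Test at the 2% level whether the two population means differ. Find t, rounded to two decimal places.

-3.02

Let group 1 = line 1, group 2 = line 2. H0: μ_1 = μ_2; H1: μ_1 ≠ μ_2 (Welch's two-sample t-test, two-sided).
t = (x̄_1 − x̄_2)/√(s_1²/n_1 + s_2²/n_2) = (63.5 − 67.9)/√(7.49²/30 + 3.08²/37) = -3.02
Welch–Satterthwaite df ≈ 36.94
Two-sided p-value ≈ 0.0046
Since p ≈ 0.0046 < α = 0.02, reject H0; the evidence is statistically significant.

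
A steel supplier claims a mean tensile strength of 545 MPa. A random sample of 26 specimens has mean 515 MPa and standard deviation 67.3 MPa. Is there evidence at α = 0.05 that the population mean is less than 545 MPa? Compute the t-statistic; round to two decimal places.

-2.27

H0: μ = 545; H1: μ < 545 (one-sample t-test, left-tailed).
t = (x̄ − μ₀)/(s/√n) = (515 − 545)/(67.3/√26) = -2.27
df = n − 1 = 25
p-value = P(T ≤ -2.27) ≈ 0.0159
Since p ≈ 0.0159 < α = 0.05, reject H0; the data support H1.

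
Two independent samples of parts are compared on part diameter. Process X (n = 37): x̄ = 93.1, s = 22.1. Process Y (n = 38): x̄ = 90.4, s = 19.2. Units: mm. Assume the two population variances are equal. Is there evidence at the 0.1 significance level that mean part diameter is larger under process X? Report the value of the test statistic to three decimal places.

0.565

Let group 1 = process X, group 2 = process Y. H0: μ_1 = μ_2; H1: μ_1 > μ_2 (two-sample pooled-variance t-test, right-tailed).
s_p² = [(37−1)·22.1² + (38−1)·19.2²]/(37+38−2) = 427.705
t = (93.1 − 90.4)/√[427.705·(1/37 + 1/38)] = 0.565
df = n₁ + n₂ − 2 = 73
p-value = P(T ≥ 0.565) ≈ 0.2868
Since p ≈ 0.2868 > α = 0.1, fail to reject H0; the data do not provide sufficient evidence against H0.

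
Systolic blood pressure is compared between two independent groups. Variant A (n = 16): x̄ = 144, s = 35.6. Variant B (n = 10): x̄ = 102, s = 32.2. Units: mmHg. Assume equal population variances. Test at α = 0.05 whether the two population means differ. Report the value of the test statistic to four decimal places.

3.0319

Let group 1 = variant A, group 2 = variant B. H0: μ_1 = μ_2; H1: μ_1 ≠ μ_2 (two-sample pooled-variance t-test, two-sided).
s_p² = [(16−1)·35.6² + (10−1)·32.2²]/(16+10−2) = 1180.92
t = (144 − 102)/√[1180.92·(1/16 + 1/10)] = 3.0319
df = n₁ + n₂ − 2 = 24
Two-sided p-value ≈ 0.006
Since p ≈ 0.006 < α = 0.05, reject H0; the data support H1.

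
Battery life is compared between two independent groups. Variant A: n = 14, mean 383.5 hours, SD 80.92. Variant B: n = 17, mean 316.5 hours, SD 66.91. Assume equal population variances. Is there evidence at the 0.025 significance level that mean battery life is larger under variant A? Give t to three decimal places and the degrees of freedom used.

Let group 1 = variant A, group 2 = variant B. H0: μ_1 = μ_2; H1: μ_1 > μ_2 (two-sample pooled-variance t-test, right-tailed).
s_p² = [(14−1)·80.92² + (17−1)·66.91²]/(14+17−2) = 5405.37
t = (383.5 − 316.5)/√[5405.37·(1/14 + 1/17)] = 2.525
df = n₁ + n₂ − 2 = 29
p-value = P(T ≥ 2.525) ≈ 0.009
Since p ≈ 0.009 < α = 0.025, reject H0; the evidence is statistically significant.

t = 2.525, df = 29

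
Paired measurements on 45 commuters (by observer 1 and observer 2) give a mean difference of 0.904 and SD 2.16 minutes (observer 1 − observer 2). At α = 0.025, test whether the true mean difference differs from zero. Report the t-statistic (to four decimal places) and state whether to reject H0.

H0: μ_d = 0; H1: μ_d ≠ 0 (paired t-test on the differences, two-sided).
t = d̄/(s_d/√n) = 0.904/(2.16/√45) = 2.8075
df = n − 1 = 44
Two-sided p-value ≈ 0.0074
Since p ≈ 0.0074 < α = 0.025, reject H0; the data support H1.

t = 2.8075; reject H0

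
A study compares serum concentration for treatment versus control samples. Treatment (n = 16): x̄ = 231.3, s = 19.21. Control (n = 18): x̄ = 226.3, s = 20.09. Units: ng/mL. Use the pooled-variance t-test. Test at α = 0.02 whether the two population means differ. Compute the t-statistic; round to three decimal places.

0.739

Let group 1 = treatment, group 2 = control. H0: μ_1 = μ_2; H1: μ_1 ≠ μ_2 (two-sample pooled-variance t-test, two-sided).
s_p² = [(16−1)·19.21² + (18−1)·20.09²]/(16+18−2) = 387.397
t = (231.3 − 226.3)/√[387.397·(1/16 + 1/18)] = 0.739
df = n₁ + n₂ − 2 = 32
Two-sided p-value ≈ 0.465
Since p ≈ 0.465 > α = 0.02, fail to reject H0; the evidence is not statistically significant.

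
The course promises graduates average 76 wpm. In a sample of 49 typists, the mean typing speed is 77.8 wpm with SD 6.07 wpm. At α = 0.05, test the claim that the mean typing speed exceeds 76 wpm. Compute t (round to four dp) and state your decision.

t = 2.0758; reject H0

H0: μ = 76; H1: μ > 76 (one-sample t-test, right-tailed).
t = (x̄ − μ₀)/(s/√n) = (77.8 − 76)/(6.07/√49) = 2.0758
df = n − 1 = 48
p-value = P(T ≥ 2.0758) ≈ 0.022
Since p ≈ 0.022 < α = 0.05, reject H0; the evidence is statistically significant.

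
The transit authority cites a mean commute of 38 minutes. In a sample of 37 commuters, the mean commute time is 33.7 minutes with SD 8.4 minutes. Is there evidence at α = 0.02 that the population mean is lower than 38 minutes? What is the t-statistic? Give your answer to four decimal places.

H0: μ = 38; H1: μ < 38 (one-sample t-test, left-tailed).
t = (x̄ − μ₀)/(s/√n) = (33.7 − 38)/(8.4/√37) = -3.1138
df = n − 1 = 36
p-value = P(T ≤ -3.1138) ≈ 0.0018
Since p ≈ 0.0018 < α = 0.02, reject H0; the evidence is statistically significant.

-3.1138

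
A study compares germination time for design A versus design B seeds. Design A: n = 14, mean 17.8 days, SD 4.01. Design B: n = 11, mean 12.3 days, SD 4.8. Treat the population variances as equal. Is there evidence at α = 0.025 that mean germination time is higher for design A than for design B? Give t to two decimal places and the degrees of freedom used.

Let group 1 = design A, group 2 = design B. H0: μ_1 = μ_2; H1: μ_1 > μ_2 (two-sample pooled-variance t-test, right-tailed).
s_p² = [(14−1)·4.01² + (11−1)·4.8²]/(14+11−2) = 19.1061
t = (17.8 − 12.3)/√[19.1061·(1/14 + 1/11)] = 3.12
df = n₁ + n₂ − 2 = 23
p-value = P(T ≥ 3.12) ≈ 0.002
Since p ≈ 0.002 < α = 0.025, reject H0; the data support H1.

t = 3.12, df = 23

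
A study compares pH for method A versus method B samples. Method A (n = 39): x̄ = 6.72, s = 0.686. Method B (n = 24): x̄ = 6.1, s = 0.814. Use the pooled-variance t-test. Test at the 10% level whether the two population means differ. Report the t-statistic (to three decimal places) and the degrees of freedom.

t = 3.243, df = 61

Let group 1 = method A, group 2 = method B. H0: μ_1 = μ_2; H1: μ_1 ≠ μ_2 (two-sample pooled-variance t-test, two-sided).
s_p² = [(39−1)·0.686² + (24−1)·0.814²]/(39+24−2) = 0.542989
t = (6.72 − 6.1)/√[0.542989·(1/39 + 1/24)] = 3.243
df = n₁ + n₂ − 2 = 61
Two-sided p-value ≈ 0.0019
Since p ≈ 0.0019 < α = 0.1, reject H0; the evidence is statistically significant.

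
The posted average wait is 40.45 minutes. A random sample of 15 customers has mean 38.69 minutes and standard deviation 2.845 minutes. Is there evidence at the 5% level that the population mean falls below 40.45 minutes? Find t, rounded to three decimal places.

H0: μ = 40.45; H1: μ < 40.45 (one-sample t-test, left-tailed).
t = (x̄ − μ₀)/(s/√n) = (38.69 − 40.45)/(2.845/√15) = -2.396
df = n − 1 = 14
p-value = P(T ≤ -2.396) ≈ 0.016
Since p ≈ 0.016 < α = 0.05, reject H0; the evidence is statistically significant.

-2.396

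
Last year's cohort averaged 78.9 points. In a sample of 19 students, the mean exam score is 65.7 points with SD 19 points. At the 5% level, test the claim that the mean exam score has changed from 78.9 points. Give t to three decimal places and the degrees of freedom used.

t = -3.028, df = 18

H0: μ = 78.9; H1: μ ≠ 78.9 (one-sample t-test, two-sided).
t = (x̄ − μ₀)/(s/√n) = (65.7 − 78.9)/(19/√19) = -3.028
df = n − 1 = 18
Two-sided p-value ≈ 0.0072
Since p ≈ 0.0072 < α = 0.05, reject H0; the data support H1.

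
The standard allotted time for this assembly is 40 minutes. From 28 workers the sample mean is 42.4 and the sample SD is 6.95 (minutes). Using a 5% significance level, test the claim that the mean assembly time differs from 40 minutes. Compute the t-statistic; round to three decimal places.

H0: μ = 40; H1: μ ≠ 40 (one-sample t-test, two-sided).
t = (x̄ − μ₀)/(s/√n) = (42.4 − 40)/(6.95/√28) = 1.827
df = n − 1 = 27
Two-sided p-value ≈ 0.0787
Since p ≈ 0.0787 > α = 0.05, fail to reject H0; the evidence is not statistically significant.

1.827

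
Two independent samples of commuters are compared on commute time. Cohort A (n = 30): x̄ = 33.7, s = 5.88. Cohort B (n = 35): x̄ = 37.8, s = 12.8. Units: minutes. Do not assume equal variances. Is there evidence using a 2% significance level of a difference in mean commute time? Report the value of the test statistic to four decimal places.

Let group 1 = cohort A, group 2 = cohort B. H0: μ_1 = μ_2; H1: μ_1 ≠ μ_2 (Welch's two-sample t-test, two-sided).
t = (x̄_1 − x̄_2)/√(s_1²/n_1 + s_2²/n_2) = (33.7 − 37.8)/√(5.88²/30 + 12.8²/35) = -1.6975
Welch–Satterthwaite df ≈ 49.30
Two-sided p-value ≈ 0.096
Since p ≈ 0.096 > α = 0.02, fail to reject H0; the data do not provide sufficient evidence against H0.

-1.6975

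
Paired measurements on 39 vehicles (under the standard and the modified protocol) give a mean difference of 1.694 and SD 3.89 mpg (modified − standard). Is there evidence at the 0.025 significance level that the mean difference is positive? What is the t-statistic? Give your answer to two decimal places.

H0: μ_d = 0; H1: μ_d > 0 (paired t-test on the differences, right-tailed).
t = d̄/(s_d/√n) = 1.694/(3.89/√39) = 2.72
df = n − 1 = 38
p-value = P(T ≥ 2.72) ≈ 0.005
Since p ≈ 0.005 < α = 0.025, reject H0; the data support H1.

2.72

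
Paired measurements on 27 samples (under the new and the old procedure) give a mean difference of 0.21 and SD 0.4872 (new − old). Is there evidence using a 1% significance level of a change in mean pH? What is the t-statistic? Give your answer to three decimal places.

H0: μ_d = 0; H1: μ_d ≠ 0 (paired t-test on the differences, two-sided).
t = d̄/(s_d/√n) = 0.21/(0.4872/√27) = 2.240
df = n − 1 = 26
Two-sided p-value ≈ 0.0339
Since p ≈ 0.0339 > α = 0.01, fail to reject H0; the data do not provide sufficient evidence against H0.

2.240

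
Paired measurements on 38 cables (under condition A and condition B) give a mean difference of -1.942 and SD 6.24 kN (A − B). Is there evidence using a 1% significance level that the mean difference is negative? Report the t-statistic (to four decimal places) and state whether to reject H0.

t = -1.9185; fail to reject H0

H0: μ_d = 0; H1: μ_d < 0 (paired t-test on the differences, left-tailed).
t = d̄/(s_d/√n) = -1.942/(6.24/√38) = -1.9185
df = n − 1 = 37
p-value = P(T ≤ -1.9185) ≈ 0.0314
Since p ≈ 0.0314 > α = 0.01, fail to reject H0; the data do not provide sufficient evidence against H0.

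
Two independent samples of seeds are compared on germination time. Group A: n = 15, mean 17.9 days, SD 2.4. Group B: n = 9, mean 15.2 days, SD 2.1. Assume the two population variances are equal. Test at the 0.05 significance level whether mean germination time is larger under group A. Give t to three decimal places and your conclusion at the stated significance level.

Let group 1 = group A, group 2 = group B. H0: μ_1 = μ_2; H1: μ_1 > μ_2 (two-sample pooled-variance t-test, right-tailed).
s_p² = [(15−1)·2.4² + (9−1)·2.1²]/(15+9−2) = 5.26909
t = (17.9 − 15.2)/√[5.26909·(1/15 + 1/9)] = 2.790
df = n₁ + n₂ − 2 = 22
p-value = P(T ≥ 2.790) ≈ 0.005
Since p ≈ 0.005 < α = 0.05, reject H0; the evidence is statistically significant.

t = 2.790; reject H0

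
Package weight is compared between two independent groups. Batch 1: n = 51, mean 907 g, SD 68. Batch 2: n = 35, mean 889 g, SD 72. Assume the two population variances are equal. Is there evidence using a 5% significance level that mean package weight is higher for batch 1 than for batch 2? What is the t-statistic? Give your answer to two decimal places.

Let group 1 = batch 1, group 2 = batch 2. H0: μ_1 = μ_2; H1: μ_1 > μ_2 (two-sample pooled-variance t-test, right-tailed).
s_p² = [(51−1)·68² + (35−1)·72²]/(51+35−2) = 4850.67
t = (907 − 889)/√[4850.67·(1/51 + 1/35)] = 1.18
df = n₁ + n₂ − 2 = 84
p-value = P(T ≥ 1.18) ≈ 0.121
Since p ≈ 0.121 > α = 0.05, fail to reject H0; the evidence is not statistically significant.

1.18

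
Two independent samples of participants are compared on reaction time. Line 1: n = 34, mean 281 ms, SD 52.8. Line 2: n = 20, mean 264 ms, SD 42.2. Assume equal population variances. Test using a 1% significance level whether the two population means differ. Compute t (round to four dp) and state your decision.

t = 1.2263; fail to reject H0

Let group 1 = line 1, group 2 = line 2. H0: μ_1 = μ_2; H1: μ_1 ≠ μ_2 (two-sample pooled-variance t-test, two-sided).
s_p² = [(34−1)·52.8² + (20−1)·42.2²]/(34+20−2) = 2419.9
t = (281 − 264)/√[2419.9·(1/34 + 1/20)] = 1.2263
df = n₁ + n₂ − 2 = 52
Two-sided p-value ≈ 0.2256
Since p ≈ 0.2256 > α = 0.01, fail to reject H0; the data do not provide sufficient evidence against H0.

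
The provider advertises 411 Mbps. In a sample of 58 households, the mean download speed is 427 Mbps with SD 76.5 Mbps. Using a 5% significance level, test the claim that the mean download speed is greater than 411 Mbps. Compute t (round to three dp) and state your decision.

H0: μ = 411; H1: μ > 411 (one-sample t-test, right-tailed).
t = (x̄ − μ₀)/(s/√n) = (427 − 411)/(76.5/√58) = 1.593
df = n − 1 = 57
p-value = P(T ≥ 1.593) ≈ 0.0584
Since p ≈ 0.0584 > α = 0.05, fail to reject H0; the evidence is not statistically significant.

t = 1.593; fail to reject H0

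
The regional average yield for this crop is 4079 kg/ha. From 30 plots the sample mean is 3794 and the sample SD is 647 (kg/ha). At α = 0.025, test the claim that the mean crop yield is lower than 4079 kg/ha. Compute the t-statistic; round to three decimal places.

H0: μ = 4079; H1: μ < 4079 (one-sample t-test, left-tailed).
t = (x̄ − μ₀)/(s/√n) = (3794 − 4079)/(647/√30) = -2.413
df = n − 1 = 29
p-value = P(T ≤ -2.413) ≈ 0.011
Since p ≈ 0.011 < α = 0.025, reject H0; the evidence is statistically significant.

-2.413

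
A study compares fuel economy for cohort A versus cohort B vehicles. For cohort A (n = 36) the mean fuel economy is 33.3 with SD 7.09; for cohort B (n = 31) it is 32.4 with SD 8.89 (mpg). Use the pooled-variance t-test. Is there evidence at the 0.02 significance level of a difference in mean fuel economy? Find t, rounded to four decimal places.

Let group 1 = cohort A, group 2 = cohort B. H0: μ_1 = μ_2; H1: μ_1 ≠ μ_2 (two-sample pooled-variance t-test, two-sided).
s_p² = [(36−1)·7.09² + (31−1)·8.89²]/(36+31−2) = 63.5438
t = (33.3 − 32.4)/√[63.5438·(1/36 + 1/31)] = 0.4608
df = n₁ + n₂ − 2 = 65
Two-sided p-value ≈ 0.646
Since p ≈ 0.646 > α = 0.02, fail to reject H0; the data do not provide sufficient evidence against H0.

0.4608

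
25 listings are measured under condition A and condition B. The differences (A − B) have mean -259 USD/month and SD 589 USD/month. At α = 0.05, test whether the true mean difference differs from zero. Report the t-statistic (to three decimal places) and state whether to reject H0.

t = -2.199; reject H0

H0: μ_d = 0; H1: μ_d ≠ 0 (paired t-test on the differences, two-sided).
t = d̄/(s_d/√n) = -259/(589/√25) = -2.199
df = n − 1 = 24
Two-sided p-value ≈ 0.0378
Since p ≈ 0.0378 < α = 0.05, reject H0; the evidence is statistically significant.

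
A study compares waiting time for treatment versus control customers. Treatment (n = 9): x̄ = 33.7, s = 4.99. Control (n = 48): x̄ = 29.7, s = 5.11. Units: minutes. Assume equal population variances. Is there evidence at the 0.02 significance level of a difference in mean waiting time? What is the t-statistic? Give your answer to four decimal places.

Let group 1 = treatment, group 2 = control. H0: μ_1 = μ_2; H1: μ_1 ≠ μ_2 (two-sample pooled-variance t-test, two-sided).
s_p² = [(9−1)·4.99² + (48−1)·5.11²]/(9+48−2) = 25.9358
t = (33.7 − 29.7)/√[25.9358·(1/9 + 1/48)] = 2.1623
df = n₁ + n₂ − 2 = 55
Two-sided p-value ≈ 0.035
Since p ≈ 0.035 > α = 0.02, fail to reject H0; the evidence is not statistically significant.

2.1623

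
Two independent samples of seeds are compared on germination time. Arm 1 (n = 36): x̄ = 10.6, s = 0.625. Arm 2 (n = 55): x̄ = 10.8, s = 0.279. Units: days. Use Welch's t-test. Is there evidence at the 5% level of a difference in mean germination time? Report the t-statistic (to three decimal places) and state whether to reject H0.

t = -1.806; fail to reject H0

Let group 1 = arm 1, group 2 = arm 2. H0: μ_1 = μ_2; H1: μ_1 ≠ μ_2 (Welch's two-sample t-test, two-sided).
t = (x̄_1 − x̄_2)/√(s_1²/n_1 + s_2²/n_2) = (10.6 − 10.8)/√(0.625²/36 + 0.279²/55) = -1.806
Welch–Satterthwaite df ≈ 44.24
Two-sided p-value ≈ 0.0778
Since p ≈ 0.0778 > α = 0.05, fail to reject H0; the evidence is not statistically significant.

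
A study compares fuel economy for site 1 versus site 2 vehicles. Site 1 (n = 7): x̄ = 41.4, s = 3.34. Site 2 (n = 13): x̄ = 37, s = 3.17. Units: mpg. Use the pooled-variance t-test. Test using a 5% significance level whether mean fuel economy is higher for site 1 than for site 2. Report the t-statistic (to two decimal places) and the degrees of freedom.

Let group 1 = site 1, group 2 = site 2. H0: μ_1 = μ_2; H1: μ_1 > μ_2 (two-sample pooled-variance t-test, right-tailed).
s_p² = [(7−1)·3.34² + (13−1)·3.17²]/(7+13−2) = 10.4178
t = (41.4 − 37)/√[10.4178·(1/7 + 1/13)] = 2.91
df = n₁ + n₂ − 2 = 18
p-value = P(T ≥ 2.91) ≈ 0.0047
Since p ≈ 0.0047 < α = 0.05, reject H0; the data support H1.

t = 2.91, df = 18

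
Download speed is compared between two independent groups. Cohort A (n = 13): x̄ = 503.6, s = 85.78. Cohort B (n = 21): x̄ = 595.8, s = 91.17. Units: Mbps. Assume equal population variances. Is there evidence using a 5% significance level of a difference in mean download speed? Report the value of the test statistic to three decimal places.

-2.929

Let group 1 = cohort A, group 2 = cohort B. H0: μ_1 = μ_2; H1: μ_1 ≠ μ_2 (two-sample pooled-variance t-test, two-sided).
s_p² = [(13−1)·85.78² + (21−1)·91.17²]/(13+21−2) = 7954.31
t = (503.6 − 595.8)/√[7954.31·(1/13 + 1/21)] = -2.929
df = n₁ + n₂ − 2 = 32
Two-sided p-value ≈ 0.006
Since p ≈ 0.006 < α = 0.05, reject H0; the evidence is statistically significant.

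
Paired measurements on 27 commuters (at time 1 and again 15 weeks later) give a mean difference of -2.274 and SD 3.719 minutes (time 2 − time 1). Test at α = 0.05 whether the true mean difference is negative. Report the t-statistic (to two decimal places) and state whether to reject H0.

H0: μ_d = 0; H1: μ_d < 0 (paired t-test on the differences, left-tailed).
t = d̄/(s_d/√n) = -2.274/(3.719/√27) = -3.18
df = n − 1 = 26
p-value = P(T ≤ -3.18) ≈ 0.0019
Since p ≈ 0.0019 < α = 0.05, reject H0; the data support H1.

t = -3.18; reject H0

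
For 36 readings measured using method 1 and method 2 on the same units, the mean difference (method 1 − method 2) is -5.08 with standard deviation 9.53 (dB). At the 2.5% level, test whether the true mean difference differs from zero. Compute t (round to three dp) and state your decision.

H0: μ_d = 0; H1: μ_d ≠ 0 (paired t-test on the differences, two-sided).
t = d̄/(s_d/√n) = -5.08/(9.53/√36) = -3.198
df = n − 1 = 35
Two-sided p-value ≈ 0.0029
Since p ≈ 0.0029 < α = 0.025, reject H0; the data support H1.

t = -3.198; reject H0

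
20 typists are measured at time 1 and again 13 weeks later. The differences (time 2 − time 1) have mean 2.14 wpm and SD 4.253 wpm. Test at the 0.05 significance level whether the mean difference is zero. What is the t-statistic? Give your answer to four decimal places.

H0: μ_d = 0; H1: μ_d ≠ 0 (paired t-test on the differences, two-sided).
t = d̄/(s_d/√n) = 2.14/(4.253/√20) = 2.2503
df = n − 1 = 19
Two-sided p-value ≈ 0.0365
Since p ≈ 0.0365 < α = 0.05, reject H0; the evidence is statistically significant.

2.2503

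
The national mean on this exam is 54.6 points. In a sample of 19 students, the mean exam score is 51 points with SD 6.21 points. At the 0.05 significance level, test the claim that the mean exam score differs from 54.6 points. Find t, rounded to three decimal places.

-2.527

H0: μ = 54.6; H1: μ ≠ 54.6 (one-sample t-test, two-sided).
t = (x̄ − μ₀)/(s/√n) = (51 − 54.6)/(6.21/√19) = -2.527
df = n − 1 = 18
Two-sided p-value ≈ 0.0211
Since p ≈ 0.0211 < α = 0.05, reject H0; the evidence is statistically significant.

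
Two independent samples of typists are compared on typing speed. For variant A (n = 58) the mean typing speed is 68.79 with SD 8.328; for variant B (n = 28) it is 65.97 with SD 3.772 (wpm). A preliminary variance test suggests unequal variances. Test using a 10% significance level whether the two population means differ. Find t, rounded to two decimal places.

2.16

Let group 1 = variant A, group 2 = variant B. H0: μ_1 = μ_2; H1: μ_1 ≠ μ_2 (Welch's two-sample t-test, two-sided).
t = (x̄_1 − x̄_2)/√(s_1²/n_1 + s_2²/n_2) = (68.79 − 65.97)/√(8.328²/58 + 3.772²/28) = 2.16
Welch–Satterthwaite df ≈ 83.79
Two-sided p-value ≈ 0.034
Since p ≈ 0.034 < α = 0.1, reject H0; the data support H1.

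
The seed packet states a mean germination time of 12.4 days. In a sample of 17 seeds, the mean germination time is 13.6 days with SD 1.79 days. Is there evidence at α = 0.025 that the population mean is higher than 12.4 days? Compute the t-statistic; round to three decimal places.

H0: μ = 12.4; H1: μ > 12.4 (one-sample t-test, right-tailed).
t = (x̄ − μ₀)/(s/√n) = (13.6 − 12.4)/(1.79/√17) = 2.764
df = n − 1 = 16
p-value = P(T ≥ 2.764) ≈ 0.007
Since p ≈ 0.007 < α = 0.025, reject H0; the data support H1.

2.764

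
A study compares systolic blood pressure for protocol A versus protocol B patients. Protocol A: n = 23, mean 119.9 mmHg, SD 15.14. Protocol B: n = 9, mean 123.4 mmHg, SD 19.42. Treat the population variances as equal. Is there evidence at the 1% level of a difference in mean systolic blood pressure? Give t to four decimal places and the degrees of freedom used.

Let group 1 = protocol A, group 2 = protocol B. H0: μ_1 = μ_2; H1: μ_1 ≠ μ_2 (two-sample pooled-variance t-test, two-sided).
s_p² = [(23−1)·15.14² + (9−1)·19.42²]/(23+9−2) = 268.664
t = (119.9 − 123.4)/√[268.664·(1/23 + 1/9)] = -0.5431
df = n₁ + n₂ − 2 = 30
Two-sided p-value ≈ 0.591
Since p ≈ 0.591 > α = 0.01, fail to reject H0; the evidence is not statistically significant.

t = -0.5431, df = 30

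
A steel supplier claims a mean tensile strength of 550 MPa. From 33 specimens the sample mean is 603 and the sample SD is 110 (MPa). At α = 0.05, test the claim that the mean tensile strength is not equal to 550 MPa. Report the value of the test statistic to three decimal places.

2.768

H0: μ = 550; H1: μ ≠ 550 (one-sample t-test, two-sided).
t = (x̄ − μ₀)/(s/√n) = (603 − 550)/(110/√33) = 2.768
df = n − 1 = 32
Two-sided p-value ≈ 0.0093
Since p ≈ 0.0093 < α = 0.05, reject H0; the evidence is statistically significant.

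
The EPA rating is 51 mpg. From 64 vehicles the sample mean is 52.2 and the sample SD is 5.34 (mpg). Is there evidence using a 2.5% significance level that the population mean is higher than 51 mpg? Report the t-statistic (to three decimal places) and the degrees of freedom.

t = 1.798, df = 63

H0: μ = 51; H1: μ > 51 (one-sample t-test, right-tailed).
t = (x̄ − μ₀)/(s/√n) = (52.2 − 51)/(5.34/√64) = 1.798
df = n − 1 = 63
p-value = P(T ≥ 1.798) ≈ 0.039
Since p ≈ 0.039 > α = 0.025, fail to reject H0; the evidence is not statistically significant.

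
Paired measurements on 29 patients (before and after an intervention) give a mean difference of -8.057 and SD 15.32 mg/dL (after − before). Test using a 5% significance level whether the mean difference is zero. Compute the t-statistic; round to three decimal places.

-2.832

H0: μ_d = 0; H1: μ_d ≠ 0 (paired t-test on the differences, two-sided).
t = d̄/(s_d/√n) = -8.057/(15.32/√29) = -2.832
df = n − 1 = 28
Two-sided p-value ≈ 0.0085
Since p ≈ 0.0085 < α = 0.05, reject H0; the data support H1.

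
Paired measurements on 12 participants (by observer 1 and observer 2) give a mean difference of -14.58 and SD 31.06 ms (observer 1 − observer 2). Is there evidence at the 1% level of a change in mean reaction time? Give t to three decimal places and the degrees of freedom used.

t = -1.626, df = 11

H0: μ_d = 0; H1: μ_d ≠ 0 (paired t-test on the differences, two-sided).
t = d̄/(s_d/√n) = -14.58/(31.06/√12) = -1.626
df = n − 1 = 11
Two-sided p-value ≈ 0.132
Since p ≈ 0.132 > α = 0.01, fail to reject H0; the data do not provide sufficient evidence against H0.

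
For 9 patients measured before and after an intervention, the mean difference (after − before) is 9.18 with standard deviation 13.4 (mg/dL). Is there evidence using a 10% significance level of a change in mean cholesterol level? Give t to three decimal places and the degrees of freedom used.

H0: μ_d = 0; H1: μ_d ≠ 0 (paired t-test on the differences, two-sided).
t = d̄/(s_d/√n) = 9.18/(13.4/√9) = 2.055
df = n − 1 = 8
Two-sided p-value ≈ 0.074
Since p ≈ 0.074 < α = 0.1, reject H0; the evidence is statistically significant.

t = 2.055, df = 8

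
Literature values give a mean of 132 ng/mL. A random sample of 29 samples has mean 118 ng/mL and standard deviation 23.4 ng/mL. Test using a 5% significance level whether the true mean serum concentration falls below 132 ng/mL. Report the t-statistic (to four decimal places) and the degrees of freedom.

H0: μ = 132; H1: μ < 132 (one-sample t-test, left-tailed).
t = (x̄ − μ₀)/(s/√n) = (118 − 132)/(23.4/√29) = -3.2219
df = n − 1 = 28
p-value = P(T ≤ -3.2219) ≈ 0.0016
Since p ≈ 0.0016 < α = 0.05, reject H0; the evidence is statistically significant.

t = -3.2219, df = 28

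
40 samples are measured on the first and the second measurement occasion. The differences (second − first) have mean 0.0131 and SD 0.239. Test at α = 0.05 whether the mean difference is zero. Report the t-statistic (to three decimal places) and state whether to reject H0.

t = 0.347; fail to reject H0

H0: μ_d = 0; H1: μ_d ≠ 0 (paired t-test on the differences, two-sided).
t = d̄/(s_d/√n) = 0.0131/(0.239/√40) = 0.347
df = n − 1 = 39
Two-sided p-value ≈ 0.731
Since p ≈ 0.731 > α = 0.05, fail to reject H0; the data do not provide sufficient evidence against H0.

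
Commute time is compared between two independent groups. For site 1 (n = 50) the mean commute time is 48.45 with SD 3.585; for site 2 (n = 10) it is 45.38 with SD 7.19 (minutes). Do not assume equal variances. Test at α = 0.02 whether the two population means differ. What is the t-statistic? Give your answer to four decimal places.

Let group 1 = site 1, group 2 = site 2. H0: μ_1 = μ_2; H1: μ_1 ≠ μ_2 (Welch's two-sample t-test, two-sided).
t = (x̄_1 − x̄_2)/√(s_1²/n_1 + s_2²/n_2) = (48.45 − 45.38)/√(3.585²/50 + 7.19²/10) = 1.3179
Welch–Satterthwaite df ≈ 9.91
Two-sided p-value ≈ 0.217
Since p ≈ 0.217 > α = 0.02, fail to reject H0; the evidence is not statistically significant.

1.3179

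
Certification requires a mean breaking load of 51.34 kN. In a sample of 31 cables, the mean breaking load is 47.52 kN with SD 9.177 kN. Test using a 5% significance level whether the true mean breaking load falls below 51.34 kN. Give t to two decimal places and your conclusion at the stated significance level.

t = -2.32; reject H0

H0: μ = 51.34; H1: μ < 51.34 (one-sample t-test, left-tailed).
t = (x̄ − μ₀)/(s/√n) = (47.52 − 51.34)/(9.177/√31) = -2.32
df = n − 1 = 30
p-value = P(T ≤ -2.32) ≈ 0.0137
Since p ≈ 0.0137 < α = 0.05, reject H0; the data support H1.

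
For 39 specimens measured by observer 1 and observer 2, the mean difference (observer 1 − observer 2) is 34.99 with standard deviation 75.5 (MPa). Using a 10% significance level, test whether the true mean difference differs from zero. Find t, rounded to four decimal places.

2.8942

H0: μ_d = 0; H1: μ_d ≠ 0 (paired t-test on the differences, two-sided).
t = d̄/(s_d/√n) = 34.99/(75.5/√39) = 2.8942
df = n − 1 = 38
Two-sided p-value ≈ 0.0063
Since p ≈ 0.0063 < α = 0.1, reject H0; the evidence is statistically significant.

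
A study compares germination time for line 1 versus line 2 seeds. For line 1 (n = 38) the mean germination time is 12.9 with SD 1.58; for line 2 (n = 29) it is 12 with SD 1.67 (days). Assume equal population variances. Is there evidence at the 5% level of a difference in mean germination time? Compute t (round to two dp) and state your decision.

t = 2.25; reject H0

Let group 1 = line 1, group 2 = line 2. H0: μ_1 = μ_2; H1: μ_1 ≠ μ_2 (two-sample pooled-variance t-test, two-sided).
s_p² = [(38−1)·1.58² + (29−1)·1.67²]/(38+29−2) = 2.6224
t = (12.9 − 12)/√[2.6224·(1/38 + 1/29)] = 2.25
df = n₁ + n₂ − 2 = 65
Two-sided p-value ≈ 0.028
Since p ≈ 0.028 < α = 0.05, reject H0; the data support H1.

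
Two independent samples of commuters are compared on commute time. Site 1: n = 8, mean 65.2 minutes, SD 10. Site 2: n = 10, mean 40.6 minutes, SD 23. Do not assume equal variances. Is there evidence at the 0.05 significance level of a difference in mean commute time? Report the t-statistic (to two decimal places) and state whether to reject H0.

Let group 1 = site 1, group 2 = site 2. H0: μ_1 = μ_2; H1: μ_1 ≠ μ_2 (Welch's two-sample t-test, two-sided).
t = (x̄_1 − x̄_2)/√(s_1²/n_1 + s_2²/n_2) = (65.2 − 40.6)/√(10²/8 + 23²/10) = 3.04
Welch–Satterthwaite df ≈ 12.83
Two-sided p-value ≈ 0.010
Since p ≈ 0.010 < α = 0.05, reject H0; the evidence is statistically significant.

t = 3.04; reject H0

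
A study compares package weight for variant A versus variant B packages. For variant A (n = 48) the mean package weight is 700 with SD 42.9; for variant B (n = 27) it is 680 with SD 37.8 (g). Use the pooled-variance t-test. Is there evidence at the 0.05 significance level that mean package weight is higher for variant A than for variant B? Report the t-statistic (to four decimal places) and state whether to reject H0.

t = 2.0201; reject H0

Let group 1 = variant A, group 2 = variant B. H0: μ_1 = μ_2; H1: μ_1 > μ_2 (two-sample pooled-variance t-test, right-tailed).
s_p² = [(48−1)·42.9² + (27−1)·37.8²]/(48+27−2) = 1693.82
t = (700 − 680)/√[1693.82·(1/48 + 1/27)] = 2.0201
df = n₁ + n₂ − 2 = 73
p-value = P(T ≥ 2.0201) ≈ 0.024
Since p ≈ 0.024 < α = 0.05, reject H0; the data support H1.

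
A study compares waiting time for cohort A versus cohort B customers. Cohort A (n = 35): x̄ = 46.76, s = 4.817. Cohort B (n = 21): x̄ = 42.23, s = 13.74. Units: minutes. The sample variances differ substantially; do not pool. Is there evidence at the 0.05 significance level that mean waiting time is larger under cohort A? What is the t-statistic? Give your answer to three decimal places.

Let group 1 = cohort A, group 2 = cohort B. H0: μ_1 = μ_2; H1: μ_1 > μ_2 (Welch's two-sample t-test, right-tailed).
t = (x̄_1 − x̄_2)/√(s_1²/n_1 + s_2²/n_2) = (46.76 − 42.23)/√(4.817²/35 + 13.74²/21) = 1.458
Welch–Satterthwaite df ≈ 22.99
p-value = P(T ≥ 1.458) ≈ 0.079
Since p ≈ 0.079 > α = 0.05, fail to reject H0; the data do not provide sufficient evidence against H0.

1.458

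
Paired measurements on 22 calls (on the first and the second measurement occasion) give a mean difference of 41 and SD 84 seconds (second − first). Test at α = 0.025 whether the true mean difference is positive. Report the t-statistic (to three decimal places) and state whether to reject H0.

H0: μ_d = 0; H1: μ_d > 0 (paired t-test on the differences, right-tailed).
t = d̄/(s_d/√n) = 41/(84/√22) = 2.289
df = n − 1 = 21
p-value = P(T ≥ 2.289) ≈ 0.016
Since p ≈ 0.016 < α = 0.025, reject H0; the evidence is statistically significant.

t = 2.289; reject H0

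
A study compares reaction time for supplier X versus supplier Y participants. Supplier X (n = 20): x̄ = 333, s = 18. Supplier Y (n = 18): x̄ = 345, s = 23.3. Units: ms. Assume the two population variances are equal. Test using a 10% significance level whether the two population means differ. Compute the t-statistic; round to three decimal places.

-1.787

Let group 1 = supplier X, group 2 = supplier Y. H0: μ_1 = μ_2; H1: μ_1 ≠ μ_2 (two-sample pooled-variance t-test, two-sided).
s_p² = [(20−1)·18² + (18−1)·23.3²]/(20+18−2) = 427.365
t = (333 − 345)/√[427.365·(1/20 + 1/18)] = -1.787
df = n₁ + n₂ − 2 = 36
Two-sided p-value ≈ 0.082
Since p ≈ 0.082 < α = 0.1, reject H0; the evidence is statistically significant.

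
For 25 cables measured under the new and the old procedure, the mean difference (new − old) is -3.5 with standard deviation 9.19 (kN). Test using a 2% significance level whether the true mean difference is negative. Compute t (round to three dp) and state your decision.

H0: μ_d = 0; H1: μ_d < 0 (paired t-test on the differences, left-tailed).
t = d̄/(s_d/√n) = -3.5/(9.19/√25) = -1.904
df = n − 1 = 24
p-value = P(T ≤ -1.904) ≈ 0.0345
Since p ≈ 0.0345 > α = 0.02, fail to reject H0; the evidence is not statistically significant.

t = -1.904; fail to reject H0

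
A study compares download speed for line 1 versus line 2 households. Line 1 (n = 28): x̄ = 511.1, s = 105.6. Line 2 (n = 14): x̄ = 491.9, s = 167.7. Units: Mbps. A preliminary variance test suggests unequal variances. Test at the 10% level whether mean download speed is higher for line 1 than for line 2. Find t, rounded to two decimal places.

Let group 1 = line 1, group 2 = line 2. H0: μ_1 = μ_2; H1: μ_1 > μ_2 (Welch's two-sample t-test, right-tailed).
t = (x̄_1 − x̄_2)/√(s_1²/n_1 + s_2²/n_2) = (511.1 − 491.9)/√(105.6²/28 + 167.7²/14) = 0.39
Welch–Satterthwaite df ≈ 18.32
p-value = P(T ≥ 0.39) ≈ 0.350
Since p ≈ 0.350 > α = 0.1, fail to reject H0; the data do not provide sufficient evidence against H0.

0.39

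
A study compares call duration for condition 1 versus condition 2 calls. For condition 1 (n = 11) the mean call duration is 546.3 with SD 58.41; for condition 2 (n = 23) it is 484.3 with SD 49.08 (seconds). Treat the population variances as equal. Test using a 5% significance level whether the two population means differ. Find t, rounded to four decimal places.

3.2415

Let group 1 = condition 1, group 2 = condition 2. H0: μ_1 = μ_2; H1: μ_1 ≠ μ_2 (two-sample pooled-variance t-test, two-sided).
s_p² = [(11−1)·58.41² + (23−1)·49.08²]/(11+23−2) = 2722.25
t = (546.3 − 484.3)/√[2722.25·(1/11 + 1/23)] = 3.2415
df = n₁ + n₂ − 2 = 32
Two-sided p-value ≈ 0.0028
Since p ≈ 0.0028 < α = 0.05, reject H0; the evidence is statistically significant.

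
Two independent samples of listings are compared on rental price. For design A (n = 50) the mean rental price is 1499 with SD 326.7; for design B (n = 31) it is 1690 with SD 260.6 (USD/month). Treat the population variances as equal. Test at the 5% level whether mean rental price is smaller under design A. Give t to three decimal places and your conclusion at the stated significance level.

Let group 1 = design A, group 2 = design B. H0: μ_1 = μ_2; H1: μ_1 < μ_2 (two-sample pooled-variance t-test, left-tailed).
s_p² = [(50−1)·326.7² + (31−1)·260.6²]/(50+31−2) = 91990.9
t = (1499 − 1690)/√[91990.9·(1/50 + 1/31)] = -2.755
df = n₁ + n₂ − 2 = 79
p-value = P(T ≤ -2.755) ≈ 0.004
Since p ≈ 0.004 < α = 0.05, reject H0; the evidence is statistically significant.

t = -2.755; reject H0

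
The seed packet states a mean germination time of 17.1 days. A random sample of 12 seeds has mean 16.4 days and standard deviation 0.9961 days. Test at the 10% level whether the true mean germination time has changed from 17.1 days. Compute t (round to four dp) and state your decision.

t = -2.4344; reject H0

H0: μ = 17.1; H1: μ ≠ 17.1 (one-sample t-test, two-sided).
t = (x̄ − μ₀)/(s/√n) = (16.4 − 17.1)/(0.9961/√12) = -2.4344
df = n − 1 = 11
Two-sided p-value ≈ 0.0332
Since p ≈ 0.0332 < α = 0.1, reject H0; the evidence is statistically significant.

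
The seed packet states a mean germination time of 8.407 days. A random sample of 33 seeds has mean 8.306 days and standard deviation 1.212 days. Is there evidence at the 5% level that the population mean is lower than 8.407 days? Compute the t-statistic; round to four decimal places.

H0: μ = 8.407; H1: μ < 8.407 (one-sample t-test, left-tailed).
t = (x̄ − μ₀)/(s/√n) = (8.306 − 8.407)/(1.212/√33) = -0.4787
df = n − 1 = 32
p-value = P(T ≤ -0.4787) ≈ 0.3177
Since p ≈ 0.3177 > α = 0.05, fail to reject H0; the evidence is not statistically significant.

-0.4787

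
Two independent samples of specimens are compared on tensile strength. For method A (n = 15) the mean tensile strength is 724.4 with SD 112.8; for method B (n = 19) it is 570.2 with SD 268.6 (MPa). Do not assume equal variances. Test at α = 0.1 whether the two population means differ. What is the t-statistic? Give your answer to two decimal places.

Let group 1 = method A, group 2 = method B. H0: μ_1 = μ_2; H1: μ_1 ≠ μ_2 (Welch's two-sample t-test, two-sided).
t = (x̄_1 − x̄_2)/√(s_1²/n_1 + s_2²/n_2) = (724.4 − 570.2)/√(112.8²/15 + 268.6²/19) = 2.26
Welch–Satterthwaite df ≈ 25.32
Two-sided p-value ≈ 0.032
Since p ≈ 0.032 < α = 0.1, reject H0; the evidence is statistically significant.

2.26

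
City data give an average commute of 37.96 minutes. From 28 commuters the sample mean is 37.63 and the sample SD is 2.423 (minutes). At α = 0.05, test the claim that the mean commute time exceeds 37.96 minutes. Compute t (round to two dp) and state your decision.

H0: μ = 37.96; H1: μ > 37.96 (one-sample t-test, right-tailed).
t = (x̄ − μ₀)/(s/√n) = (37.63 − 37.96)/(2.423/√28) = -0.72
df = n − 1 = 27
p-value = P(T ≥ -0.72) ≈ 0.7613
Since p ≈ 0.7613 > α = 0.05, fail to reject H0; the data do not provide sufficient evidence against H0.

t = -0.72; fail to reject H0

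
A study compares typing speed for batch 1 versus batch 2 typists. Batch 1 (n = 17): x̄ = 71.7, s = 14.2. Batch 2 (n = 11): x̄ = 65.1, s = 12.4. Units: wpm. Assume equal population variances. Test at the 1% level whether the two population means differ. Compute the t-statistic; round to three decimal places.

Let group 1 = batch 1, group 2 = batch 2. H0: μ_1 = μ_2; H1: μ_1 ≠ μ_2 (two-sample pooled-variance t-test, two-sided).
s_p² = [(17−1)·14.2² + (11−1)·12.4²]/(17+11−2) = 183.225
t = (71.7 − 65.1)/√[183.225·(1/17 + 1/11)] = 1.260
df = n₁ + n₂ − 2 = 26
Two-sided p-value ≈ 0.2188
Since p ≈ 0.2188 > α = 0.01, fail to reject H0; the evidence is not statistically significant.

1.260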